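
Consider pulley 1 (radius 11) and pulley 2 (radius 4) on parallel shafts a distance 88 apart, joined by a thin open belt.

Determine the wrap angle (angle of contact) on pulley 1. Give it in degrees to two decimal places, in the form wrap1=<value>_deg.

wrap1=189.12_deg

open belt: β = asin((r2−r1)/C) = asin(-7/88) = -4.5624°
wrap1 = π − 2β = 189.1249°
wrap2 = π + 2β = 170.8751°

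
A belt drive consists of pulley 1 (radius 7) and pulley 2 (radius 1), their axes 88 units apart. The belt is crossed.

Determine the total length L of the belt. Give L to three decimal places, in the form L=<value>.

crossed belt: β = asin((r1+r2)/C) = asin(8/88) = 5.2159°
wrap1 = wrap2 = π + 2β = 190.4318°
tangent length = C·cosβ = 87.6356
L = (r1+r2)·wrap + 2·C·cosβ = 8·3.3237 + 2·87.6356 = 201.8605

L=201.861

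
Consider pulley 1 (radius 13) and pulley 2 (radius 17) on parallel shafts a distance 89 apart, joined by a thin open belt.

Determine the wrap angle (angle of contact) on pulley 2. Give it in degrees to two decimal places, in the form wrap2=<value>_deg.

wrap2=185.15_deg

open belt: β = asin((r2−r1)/C) = asin(4/89) = 2.5760°
wrap1 = π − 2β = 174.8481°
wrap2 = π + 2β = 185.1519°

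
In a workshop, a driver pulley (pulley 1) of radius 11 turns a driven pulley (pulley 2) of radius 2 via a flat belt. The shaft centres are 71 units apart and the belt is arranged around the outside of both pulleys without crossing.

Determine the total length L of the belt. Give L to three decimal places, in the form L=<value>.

L=183.983

open belt: β = asin((r2−r1)/C) = asin(-9/71) = -7.2824°
wrap1 = π − 2β = 194.5649°
wrap2 = π + 2β = 165.4351°
tangent length = C·cosβ = 70.4273
L = r1·wrap1 + r2·wrap2 + 2·C·cosβ = 11·3.3958 + 2·2.8874 + 2·70.4273 = 183.9831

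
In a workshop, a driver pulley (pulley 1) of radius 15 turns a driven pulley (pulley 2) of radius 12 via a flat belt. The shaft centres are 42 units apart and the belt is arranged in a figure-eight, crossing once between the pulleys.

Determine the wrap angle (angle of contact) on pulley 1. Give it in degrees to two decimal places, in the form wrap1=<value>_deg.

wrap1=260.01_deg

crossed belt: β = asin((r1+r2)/C) = asin(27/42) = 40.0052°
wrap1 = wrap2 = π + 2β = 260.0104°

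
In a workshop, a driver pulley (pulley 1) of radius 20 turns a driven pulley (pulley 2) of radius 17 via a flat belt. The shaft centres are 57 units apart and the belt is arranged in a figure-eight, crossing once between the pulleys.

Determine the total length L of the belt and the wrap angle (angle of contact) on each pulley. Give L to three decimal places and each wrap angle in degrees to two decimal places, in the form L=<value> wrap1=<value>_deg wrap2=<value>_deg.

L=255.233 wrap1=260.95_deg wrap2=260.95_deg

crossed belt: β = asin((r1+r2)/C) = asin(37/57) = 40.4755°
wrap1 = wrap2 = π + 2β = 260.9510°
tangent length = C·cosβ = 43.3590
L = (r1+r2)·wrap + 2·C·cosβ = 37·4.5545 + 2·43.3590 = 255.2327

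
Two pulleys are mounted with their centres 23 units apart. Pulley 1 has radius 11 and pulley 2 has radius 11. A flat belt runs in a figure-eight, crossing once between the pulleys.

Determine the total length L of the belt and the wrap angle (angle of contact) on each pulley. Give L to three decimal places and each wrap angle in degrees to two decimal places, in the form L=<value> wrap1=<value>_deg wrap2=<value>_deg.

crossed belt: β = asin((r1+r2)/C) = asin(22/23) = 73.0426°
wrap1 = wrap2 = π + 2β = 326.0851°
tangent length = C·cosβ = 6.7082
L = (r1+r2)·wrap + 2·C·cosβ = 22·5.6913 + 2·6.7082 = 138.6241

L=138.624 wrap1=326.09_deg wrap2=326.09_deg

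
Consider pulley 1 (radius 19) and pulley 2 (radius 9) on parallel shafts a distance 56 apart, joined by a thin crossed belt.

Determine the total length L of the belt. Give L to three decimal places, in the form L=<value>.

crossed belt: β = asin((r1+r2)/C) = asin(28/56) = 30.0000°
wrap1 = wrap2 = π + 2β = 240.0000°
tangent length = C·cosβ = 48.4974
L = (r1+r2)·wrap + 2·C·cosβ = 28·4.1888 + 2·48.4974 = 214.2810

L=214.281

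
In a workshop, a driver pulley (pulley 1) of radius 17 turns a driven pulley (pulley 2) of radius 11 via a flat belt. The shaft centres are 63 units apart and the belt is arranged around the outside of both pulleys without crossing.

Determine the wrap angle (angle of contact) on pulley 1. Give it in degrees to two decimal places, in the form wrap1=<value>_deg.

wrap1=190.93_deg

open belt: β = asin((r2−r1)/C) = asin(-6/63) = -5.4650°
wrap1 = π − 2β = 190.9300°
wrap2 = π + 2β = 169.0700°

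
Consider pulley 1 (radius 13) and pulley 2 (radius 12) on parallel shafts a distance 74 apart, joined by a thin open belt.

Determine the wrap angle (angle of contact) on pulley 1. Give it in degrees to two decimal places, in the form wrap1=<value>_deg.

open belt: β = asin((r2−r1)/C) = asin(-1/74) = -0.7743°
wrap1 = π − 2β = 181.5486°
wrap2 = π + 2β = 178.4514°

wrap1=181.55_deg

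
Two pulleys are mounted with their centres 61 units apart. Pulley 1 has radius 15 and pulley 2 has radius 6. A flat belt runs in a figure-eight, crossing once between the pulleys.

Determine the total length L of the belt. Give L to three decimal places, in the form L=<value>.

crossed belt: β = asin((r1+r2)/C) = asin(21/61) = 20.1368°
wrap1 = wrap2 = π + 2β = 220.2735°
tangent length = C·cosβ = 57.2713
L = (r1+r2)·wrap + 2·C·cosβ = 21·3.8445 + 2·57.2713 = 195.2770

L=195.277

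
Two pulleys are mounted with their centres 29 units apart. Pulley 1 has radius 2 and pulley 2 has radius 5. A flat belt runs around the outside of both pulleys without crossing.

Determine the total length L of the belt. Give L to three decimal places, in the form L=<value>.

open belt: β = asin((r2−r1)/C) = asin(3/29) = 5.9378°
wrap1 = π − 2β = 168.1245°
wrap2 = π + 2β = 191.8755°
tangent length = C·cosβ = 28.8444
L = r1·wrap1 + r2·wrap2 + 2·C·cosβ = 2·2.9343 + 5·3.3489 + 2·28.8444 = 80.3018

L=80.302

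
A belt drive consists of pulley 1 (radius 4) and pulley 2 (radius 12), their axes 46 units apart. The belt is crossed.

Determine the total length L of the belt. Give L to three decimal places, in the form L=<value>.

L=147.889

crossed belt: β = asin((r1+r2)/C) = asin(16/46) = 20.3544°
wrap1 = wrap2 = π + 2β = 220.7088°
tangent length = C·cosβ = 43.1277
L = (r1+r2)·wrap + 2·C·cosβ = 16·3.8521 + 2·43.1277 = 147.8890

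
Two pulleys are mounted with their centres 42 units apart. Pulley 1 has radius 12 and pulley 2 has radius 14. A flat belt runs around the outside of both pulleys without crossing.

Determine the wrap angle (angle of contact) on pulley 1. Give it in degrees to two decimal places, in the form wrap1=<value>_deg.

open belt: β = asin((r2−r1)/C) = asin(2/42) = 2.7294°
wrap1 = π − 2β = 174.5412°
wrap2 = π + 2β = 185.4588°

wrap1=174.54_deg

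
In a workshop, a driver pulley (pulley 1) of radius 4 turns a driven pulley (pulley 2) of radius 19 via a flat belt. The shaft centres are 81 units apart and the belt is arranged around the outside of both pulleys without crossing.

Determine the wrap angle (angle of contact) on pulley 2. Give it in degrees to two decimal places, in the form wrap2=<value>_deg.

open belt: β = asin((r2−r1)/C) = asin(15/81) = 10.6719°
wrap1 = π − 2β = 158.6561°
wrap2 = π + 2β = 201.3439°

wrap2=201.34_deg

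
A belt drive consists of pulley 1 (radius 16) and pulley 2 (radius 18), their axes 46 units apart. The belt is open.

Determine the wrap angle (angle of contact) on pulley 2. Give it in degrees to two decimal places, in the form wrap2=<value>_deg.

wrap2=184.98_deg

open belt: β = asin((r2−r1)/C) = asin(2/46) = 2.4919°
wrap1 = π − 2β = 175.0162°
wrap2 = π + 2β = 184.9838°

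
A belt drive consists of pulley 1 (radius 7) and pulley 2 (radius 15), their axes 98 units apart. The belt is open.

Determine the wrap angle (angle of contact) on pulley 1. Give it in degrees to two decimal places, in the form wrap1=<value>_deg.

wrap1=170.64_deg

open belt: β = asin((r2−r1)/C) = asin(8/98) = 4.6824°
wrap1 = π − 2β = 170.6352°
wrap2 = π + 2β = 189.3648°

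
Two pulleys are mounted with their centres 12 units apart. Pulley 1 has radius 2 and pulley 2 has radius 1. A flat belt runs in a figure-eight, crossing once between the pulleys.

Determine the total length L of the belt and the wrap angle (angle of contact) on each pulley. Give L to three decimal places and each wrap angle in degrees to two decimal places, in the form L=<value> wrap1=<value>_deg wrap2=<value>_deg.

L=34.179 wrap1=208.96_deg wrap2=208.96_deg

crossed belt: β = asin((r1+r2)/C) = asin(3/12) = 14.4775°
wrap1 = wrap2 = π + 2β = 208.9550°
tangent length = C·cosβ = 11.6190
L = (r1+r2)·wrap + 2·C·cosβ = 3·3.6470 + 2·11.6190 = 34.1788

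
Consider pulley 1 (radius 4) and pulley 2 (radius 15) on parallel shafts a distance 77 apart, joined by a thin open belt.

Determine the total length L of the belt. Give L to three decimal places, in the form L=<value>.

open belt: β = asin((r2−r1)/C) = asin(11/77) = 8.2132°
wrap1 = π − 2β = 163.5736°
wrap2 = π + 2β = 196.4264°
tangent length = C·cosβ = 76.2102
L = r1·wrap1 + r2·wrap2 + 2·C·cosβ = 4·2.8549 + 15·3.4283 + 2·76.2102 = 215.2644

L=215.264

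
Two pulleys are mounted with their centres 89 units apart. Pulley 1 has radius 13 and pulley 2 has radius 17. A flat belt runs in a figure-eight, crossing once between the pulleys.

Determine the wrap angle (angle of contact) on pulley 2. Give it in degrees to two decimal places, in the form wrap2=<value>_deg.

crossed belt: β = asin((r1+r2)/C) = asin(30/89) = 19.6990°
wrap1 = wrap2 = π + 2β = 219.3980°

wrap2=219.40_deg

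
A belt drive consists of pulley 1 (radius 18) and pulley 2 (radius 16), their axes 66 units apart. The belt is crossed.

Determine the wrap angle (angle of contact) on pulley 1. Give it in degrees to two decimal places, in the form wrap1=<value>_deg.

crossed belt: β = asin((r1+r2)/C) = asin(34/66) = 31.0076°
wrap1 = wrap2 = π + 2β = 242.0152°

wrap1=242.02_deg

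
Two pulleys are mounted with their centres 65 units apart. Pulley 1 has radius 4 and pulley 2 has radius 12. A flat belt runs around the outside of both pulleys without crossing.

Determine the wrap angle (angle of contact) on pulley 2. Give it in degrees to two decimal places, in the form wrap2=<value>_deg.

open belt: β = asin((r2−r1)/C) = asin(8/65) = 7.0697°
wrap1 = π − 2β = 165.8606°
wrap2 = π + 2β = 194.1394°

wrap2=194.14_deg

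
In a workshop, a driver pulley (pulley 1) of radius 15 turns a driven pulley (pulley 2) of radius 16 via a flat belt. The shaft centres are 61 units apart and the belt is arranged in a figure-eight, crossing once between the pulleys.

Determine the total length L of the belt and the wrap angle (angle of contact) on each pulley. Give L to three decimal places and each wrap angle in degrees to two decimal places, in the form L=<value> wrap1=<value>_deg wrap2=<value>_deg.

L=235.512 wrap1=241.09_deg wrap2=241.09_deg

crossed belt: β = asin((r1+r2)/C) = asin(31/61) = 30.5438°
wrap1 = wrap2 = π + 2β = 241.0876°
tangent length = C·cosβ = 52.5357
L = (r1+r2)·wrap + 2·C·cosβ = 31·4.2078 + 2·52.5357 = 235.5123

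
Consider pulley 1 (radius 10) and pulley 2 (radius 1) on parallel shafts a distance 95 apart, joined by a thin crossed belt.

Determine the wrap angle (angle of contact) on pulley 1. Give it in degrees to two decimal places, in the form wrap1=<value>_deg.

wrap1=193.30_deg

crossed belt: β = asin((r1+r2)/C) = asin(11/95) = 6.6492°
wrap1 = wrap2 = π + 2β = 193.2983°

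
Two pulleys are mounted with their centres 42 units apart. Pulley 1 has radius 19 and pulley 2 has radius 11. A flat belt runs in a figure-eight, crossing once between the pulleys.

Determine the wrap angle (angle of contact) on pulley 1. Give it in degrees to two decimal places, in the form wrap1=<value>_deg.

wrap1=271.17_deg

crossed belt: β = asin((r1+r2)/C) = asin(30/42) = 45.5847°
wrap1 = wrap2 = π + 2β = 271.1694°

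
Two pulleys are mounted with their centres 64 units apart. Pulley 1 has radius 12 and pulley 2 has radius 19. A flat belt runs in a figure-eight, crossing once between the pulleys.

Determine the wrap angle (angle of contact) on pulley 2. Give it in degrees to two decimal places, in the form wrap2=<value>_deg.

crossed belt: β = asin((r1+r2)/C) = asin(31/64) = 28.9715°
wrap1 = wrap2 = π + 2β = 237.9431°

wrap2=237.94_deg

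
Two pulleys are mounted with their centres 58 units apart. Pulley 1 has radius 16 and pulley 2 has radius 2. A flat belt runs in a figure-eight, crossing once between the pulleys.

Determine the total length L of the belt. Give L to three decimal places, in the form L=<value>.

crossed belt: β = asin((r1+r2)/C) = asin(18/58) = 18.0800°
wrap1 = wrap2 = π + 2β = 216.1600°
tangent length = C·cosβ = 55.1362
L = (r1+r2)·wrap + 2·C·cosβ = 18·3.7727 + 2·55.1362 = 178.1811

L=178.181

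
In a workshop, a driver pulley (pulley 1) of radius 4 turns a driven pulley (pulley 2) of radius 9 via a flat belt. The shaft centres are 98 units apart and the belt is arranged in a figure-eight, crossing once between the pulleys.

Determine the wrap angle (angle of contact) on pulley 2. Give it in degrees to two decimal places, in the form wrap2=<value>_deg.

wrap2=195.25_deg

crossed belt: β = asin((r1+r2)/C) = asin(13/98) = 7.6229°
wrap1 = wrap2 = π + 2β = 195.2459°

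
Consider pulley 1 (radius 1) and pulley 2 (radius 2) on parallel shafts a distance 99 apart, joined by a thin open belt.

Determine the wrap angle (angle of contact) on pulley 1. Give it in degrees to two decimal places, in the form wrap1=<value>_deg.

open belt: β = asin((r2−r1)/C) = asin(1/99) = 0.5788°
wrap1 = π − 2β = 178.8425°
wrap2 = π + 2β = 181.1575°

wrap1=178.84_deg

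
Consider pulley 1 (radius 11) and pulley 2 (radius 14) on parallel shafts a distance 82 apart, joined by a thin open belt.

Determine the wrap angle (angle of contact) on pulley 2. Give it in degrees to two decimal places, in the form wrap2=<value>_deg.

open belt: β = asin((r2−r1)/C) = asin(3/82) = 2.0967°
wrap1 = π − 2β = 175.8067°
wrap2 = π + 2β = 184.1933°

wrap2=184.19_deg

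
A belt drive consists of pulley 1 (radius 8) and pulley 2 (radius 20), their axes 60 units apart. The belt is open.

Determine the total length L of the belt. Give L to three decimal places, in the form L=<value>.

L=210.373

open belt: β = asin((r2−r1)/C) = asin(12/60) = 11.5370°
wrap1 = π − 2β = 156.9261°
wrap2 = π + 2β = 203.0739°
tangent length = C·cosβ = 58.7878
L = r1·wrap1 + r2·wrap2 + 2·C·cosβ = 8·2.7389 + 20·3.5443 + 2·58.7878 = 210.3727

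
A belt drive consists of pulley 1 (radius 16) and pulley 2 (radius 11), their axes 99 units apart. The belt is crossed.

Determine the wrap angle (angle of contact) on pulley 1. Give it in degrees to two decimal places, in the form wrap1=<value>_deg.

crossed belt: β = asin((r1+r2)/C) = asin(27/99) = 15.8266°
wrap1 = wrap2 = π + 2β = 211.6532°

wrap1=211.65_deg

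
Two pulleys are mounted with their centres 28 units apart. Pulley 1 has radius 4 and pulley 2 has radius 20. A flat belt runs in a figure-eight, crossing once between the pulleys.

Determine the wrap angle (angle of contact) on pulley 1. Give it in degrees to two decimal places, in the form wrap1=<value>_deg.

crossed belt: β = asin((r1+r2)/C) = asin(24/28) = 58.9973°
wrap1 = wrap2 = π + 2β = 297.9946°

wrap1=297.99_deg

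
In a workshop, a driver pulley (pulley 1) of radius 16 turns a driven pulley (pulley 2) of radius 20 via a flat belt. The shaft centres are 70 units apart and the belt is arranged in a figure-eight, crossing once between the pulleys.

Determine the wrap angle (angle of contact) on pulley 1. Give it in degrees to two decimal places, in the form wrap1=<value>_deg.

wrap1=241.90_deg

crossed belt: β = asin((r1+r2)/C) = asin(36/70) = 30.9497°
wrap1 = wrap2 = π + 2β = 241.8994°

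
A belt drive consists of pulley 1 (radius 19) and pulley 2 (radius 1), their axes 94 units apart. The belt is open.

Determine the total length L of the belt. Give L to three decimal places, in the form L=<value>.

L=254.289

open belt: β = asin((r2−r1)/C) = asin(-18/94) = -11.0397°
wrap1 = π − 2β = 202.0794°
wrap2 = π + 2β = 157.9206°
tangent length = C·cosβ = 92.2605
L = r1·wrap1 + r2·wrap2 + 2·C·cosβ = 19·3.5270 + 1·2.7562 + 2·92.2605 = 254.2893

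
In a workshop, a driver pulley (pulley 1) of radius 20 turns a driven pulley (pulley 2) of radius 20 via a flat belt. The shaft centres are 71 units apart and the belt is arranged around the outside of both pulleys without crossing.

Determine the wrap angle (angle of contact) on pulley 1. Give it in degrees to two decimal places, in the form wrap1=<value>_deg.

open belt: β = asin((r2−r1)/C) = asin(0/71) = 0.0000°
wrap1 = π − 2β = 180.0000°
wrap2 = π + 2β = 180.0000°

wrap1=180.00_deg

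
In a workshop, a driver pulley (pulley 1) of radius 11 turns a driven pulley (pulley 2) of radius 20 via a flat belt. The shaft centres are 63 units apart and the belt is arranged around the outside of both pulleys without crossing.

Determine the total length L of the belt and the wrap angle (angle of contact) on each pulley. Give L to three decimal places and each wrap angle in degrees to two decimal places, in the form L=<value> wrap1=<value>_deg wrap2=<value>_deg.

open belt: β = asin((r2−r1)/C) = asin(9/63) = 8.2132°
wrap1 = π − 2β = 163.5736°
wrap2 = π + 2β = 196.4264°
tangent length = C·cosβ = 62.3538
L = r1·wrap1 + r2·wrap2 + 2·C·cosβ = 11·2.8549 + 20·3.4283 + 2·62.3538 = 224.6773

L=224.677 wrap1=163.57_deg wrap2=196.43_deg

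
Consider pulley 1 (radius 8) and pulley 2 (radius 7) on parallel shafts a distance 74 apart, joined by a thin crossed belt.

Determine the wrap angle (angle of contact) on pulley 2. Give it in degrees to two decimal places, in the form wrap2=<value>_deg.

wrap2=203.39_deg

crossed belt: β = asin((r1+r2)/C) = asin(15/74) = 11.6951°
wrap1 = wrap2 = π + 2β = 203.3901°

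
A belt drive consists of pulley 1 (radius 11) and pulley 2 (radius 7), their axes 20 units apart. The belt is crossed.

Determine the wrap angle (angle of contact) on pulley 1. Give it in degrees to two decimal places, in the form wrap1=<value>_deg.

crossed belt: β = asin((r1+r2)/C) = asin(18/20) = 64.1581°
wrap1 = wrap2 = π + 2β = 308.3161°

wrap1=308.32_deg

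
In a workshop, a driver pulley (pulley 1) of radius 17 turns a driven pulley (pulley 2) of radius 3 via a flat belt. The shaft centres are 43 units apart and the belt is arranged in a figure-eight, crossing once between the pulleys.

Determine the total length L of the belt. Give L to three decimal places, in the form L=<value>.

crossed belt: β = asin((r1+r2)/C) = asin(20/43) = 27.7177°
wrap1 = wrap2 = π + 2β = 235.4355°
tangent length = C·cosβ = 38.0657
L = (r1+r2)·wrap + 2·C·cosβ = 20·4.1091 + 2·38.0657 = 158.3140

L=158.314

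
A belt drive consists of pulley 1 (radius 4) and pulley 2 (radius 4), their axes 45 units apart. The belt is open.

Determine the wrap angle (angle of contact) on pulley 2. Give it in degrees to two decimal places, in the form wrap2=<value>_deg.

open belt: β = asin((r2−r1)/C) = asin(0/45) = 0.0000°
wrap1 = π − 2β = 180.0000°
wrap2 = π + 2β = 180.0000°

wrap2=180.00_deg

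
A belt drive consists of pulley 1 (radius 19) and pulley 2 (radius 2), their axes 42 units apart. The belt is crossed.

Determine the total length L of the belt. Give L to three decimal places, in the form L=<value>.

L=160.711

crossed belt: β = asin((r1+r2)/C) = asin(21/42) = 30.0000°
wrap1 = wrap2 = π + 2β = 240.0000°
tangent length = C·cosβ = 36.3731
L = (r1+r2)·wrap + 2·C·cosβ = 21·4.1888 + 2·36.3731 = 160.7107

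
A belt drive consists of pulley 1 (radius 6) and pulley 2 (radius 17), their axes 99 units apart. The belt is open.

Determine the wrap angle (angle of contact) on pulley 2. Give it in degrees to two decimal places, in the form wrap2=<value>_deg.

open belt: β = asin((r2−r1)/C) = asin(11/99) = 6.3794°
wrap1 = π − 2β = 167.2413°
wrap2 = π + 2β = 192.7587°

wrap2=192.76_deg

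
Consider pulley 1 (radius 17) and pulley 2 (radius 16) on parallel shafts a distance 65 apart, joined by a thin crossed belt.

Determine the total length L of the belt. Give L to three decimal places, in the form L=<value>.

crossed belt: β = asin((r1+r2)/C) = asin(33/65) = 30.5102°
wrap1 = wrap2 = π + 2β = 241.0205°
tangent length = C·cosβ = 56.0000
L = (r1+r2)·wrap + 2·C·cosβ = 33·4.2066 + 2·56.0000 = 250.8178

L=250.818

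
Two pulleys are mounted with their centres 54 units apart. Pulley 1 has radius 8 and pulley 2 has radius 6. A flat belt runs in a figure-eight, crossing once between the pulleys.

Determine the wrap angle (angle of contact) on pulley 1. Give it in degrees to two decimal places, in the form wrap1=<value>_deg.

crossed belt: β = asin((r1+r2)/C) = asin(14/54) = 15.0261°
wrap1 = wrap2 = π + 2β = 210.0522°

wrap1=210.05_deg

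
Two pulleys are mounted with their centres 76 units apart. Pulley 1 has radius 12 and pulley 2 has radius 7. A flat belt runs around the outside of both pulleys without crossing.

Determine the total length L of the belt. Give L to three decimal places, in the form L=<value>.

L=212.019

open belt: β = asin((r2−r1)/C) = asin(-5/76) = -3.7722°
wrap1 = π − 2β = 187.5444°
wrap2 = π + 2β = 172.4556°
tangent length = C·cosβ = 75.8353
L = r1·wrap1 + r2·wrap2 + 2·C·cosβ = 12·3.2733 + 7·3.0099 + 2·75.8353 = 212.0193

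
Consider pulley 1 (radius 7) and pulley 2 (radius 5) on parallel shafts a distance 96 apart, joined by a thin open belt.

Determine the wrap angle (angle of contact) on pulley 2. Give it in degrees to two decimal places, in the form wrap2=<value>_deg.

wrap2=177.61_deg

open belt: β = asin((r2−r1)/C) = asin(-2/96) = -1.1937°
wrap1 = π − 2β = 182.3875°
wrap2 = π + 2β = 177.6125°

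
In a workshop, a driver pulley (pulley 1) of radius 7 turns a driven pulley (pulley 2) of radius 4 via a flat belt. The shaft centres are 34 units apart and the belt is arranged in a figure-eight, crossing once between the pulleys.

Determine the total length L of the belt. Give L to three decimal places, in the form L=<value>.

crossed belt: β = asin((r1+r2)/C) = asin(11/34) = 18.8765°
wrap1 = wrap2 = π + 2β = 217.7530°
tangent length = C·cosβ = 32.1714
L = (r1+r2)·wrap + 2·C·cosβ = 11·3.8005 + 2·32.1714 = 106.1484

L=106.148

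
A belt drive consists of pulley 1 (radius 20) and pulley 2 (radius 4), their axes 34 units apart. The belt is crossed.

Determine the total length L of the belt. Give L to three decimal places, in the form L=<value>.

L=161.181

crossed belt: β = asin((r1+r2)/C) = asin(24/34) = 44.9009°
wrap1 = wrap2 = π + 2β = 269.8017°
tangent length = C·cosβ = 24.0832
L = (r1+r2)·wrap + 2·C·cosβ = 24·4.7089 + 2·24.0832 = 161.1807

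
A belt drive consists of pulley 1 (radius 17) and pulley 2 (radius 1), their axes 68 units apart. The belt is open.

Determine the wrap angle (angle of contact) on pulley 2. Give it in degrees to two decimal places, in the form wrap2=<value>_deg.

wrap2=152.78_deg

open belt: β = asin((r2−r1)/C) = asin(-16/68) = -13.6090°
wrap1 = π − 2β = 207.2179°
wrap2 = π + 2β = 152.7821°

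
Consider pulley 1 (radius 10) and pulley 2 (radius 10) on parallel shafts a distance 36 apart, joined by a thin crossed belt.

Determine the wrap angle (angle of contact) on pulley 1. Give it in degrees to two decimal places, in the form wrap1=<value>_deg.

crossed belt: β = asin((r1+r2)/C) = asin(20/36) = 33.7490°
wrap1 = wrap2 = π + 2β = 247.4980°

wrap1=247.50_deg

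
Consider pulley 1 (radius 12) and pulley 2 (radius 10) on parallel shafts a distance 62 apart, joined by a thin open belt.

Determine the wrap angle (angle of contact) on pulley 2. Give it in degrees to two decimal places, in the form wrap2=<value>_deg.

open belt: β = asin((r2−r1)/C) = asin(-2/62) = -1.8486°
wrap1 = π − 2β = 183.6971°
wrap2 = π + 2β = 176.3029°

wrap2=176.30_deg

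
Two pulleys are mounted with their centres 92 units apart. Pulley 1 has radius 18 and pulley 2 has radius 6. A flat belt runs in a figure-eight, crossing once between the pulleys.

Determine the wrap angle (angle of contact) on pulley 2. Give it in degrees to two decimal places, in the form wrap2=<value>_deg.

crossed belt: β = asin((r1+r2)/C) = asin(24/92) = 15.1217°
wrap1 = wrap2 = π + 2β = 210.2433°

wrap2=210.24_deg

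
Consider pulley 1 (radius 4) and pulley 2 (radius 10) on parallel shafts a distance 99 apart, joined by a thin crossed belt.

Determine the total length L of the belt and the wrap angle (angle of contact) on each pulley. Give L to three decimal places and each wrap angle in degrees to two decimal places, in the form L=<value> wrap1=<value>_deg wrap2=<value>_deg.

L=243.965 wrap1=196.26_deg wrap2=196.26_deg

crossed belt: β = asin((r1+r2)/C) = asin(14/99) = 8.1297°
wrap1 = wrap2 = π + 2β = 196.2594°
tangent length = C·cosβ = 98.0051
L = (r1+r2)·wrap + 2·C·cosβ = 14·3.4254 + 2·98.0051 = 243.9654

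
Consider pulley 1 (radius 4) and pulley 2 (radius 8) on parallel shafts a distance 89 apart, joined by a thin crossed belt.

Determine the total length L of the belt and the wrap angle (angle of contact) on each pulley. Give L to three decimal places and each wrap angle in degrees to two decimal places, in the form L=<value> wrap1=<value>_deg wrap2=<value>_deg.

crossed belt: β = asin((r1+r2)/C) = asin(12/89) = 7.7489°
wrap1 = wrap2 = π + 2β = 195.4977°
tangent length = C·cosβ = 88.1873
L = (r1+r2)·wrap + 2·C·cosβ = 12·3.4121 + 2·88.1873 = 217.3196

L=217.320 wrap1=195.50_deg wrap2=195.50_deg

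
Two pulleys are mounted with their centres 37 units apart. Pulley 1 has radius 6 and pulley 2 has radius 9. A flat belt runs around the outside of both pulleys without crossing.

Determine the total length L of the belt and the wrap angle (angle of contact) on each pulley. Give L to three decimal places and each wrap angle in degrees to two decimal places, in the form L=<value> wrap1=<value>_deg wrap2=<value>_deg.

L=121.367 wrap1=170.70_deg wrap2=189.30_deg

open belt: β = asin((r2−r1)/C) = asin(3/37) = 4.6507°
wrap1 = π − 2β = 170.6986°
wrap2 = π + 2β = 189.3014°
tangent length = C·cosβ = 36.8782
L = r1·wrap1 + r2·wrap2 + 2·C·cosβ = 6·2.9793 + 9·3.3039 + 2·36.8782 = 121.3673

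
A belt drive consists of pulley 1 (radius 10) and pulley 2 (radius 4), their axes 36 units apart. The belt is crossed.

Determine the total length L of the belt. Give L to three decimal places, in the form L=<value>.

crossed belt: β = asin((r1+r2)/C) = asin(14/36) = 22.8854°
wrap1 = wrap2 = π + 2β = 225.7708°
tangent length = C·cosβ = 33.1662
L = (r1+r2)·wrap + 2·C·cosβ = 14·3.9404 + 2·33.1662 = 121.4987

L=121.499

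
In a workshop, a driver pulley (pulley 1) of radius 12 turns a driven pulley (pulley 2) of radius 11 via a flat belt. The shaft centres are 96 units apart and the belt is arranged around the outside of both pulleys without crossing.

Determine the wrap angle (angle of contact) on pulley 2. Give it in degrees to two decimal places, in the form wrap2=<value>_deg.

wrap2=178.81_deg

open belt: β = asin((r2−r1)/C) = asin(-1/96) = -0.5968°
wrap1 = π − 2β = 181.1937°
wrap2 = π + 2β = 178.8063°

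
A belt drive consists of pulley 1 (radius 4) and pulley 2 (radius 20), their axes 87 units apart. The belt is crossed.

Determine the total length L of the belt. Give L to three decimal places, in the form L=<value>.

crossed belt: β = asin((r1+r2)/C) = asin(24/87) = 16.0134°
wrap1 = wrap2 = π + 2β = 212.0268°
tangent length = C·cosβ = 83.6242
L = (r1+r2)·wrap + 2·C·cosβ = 24·3.7006 + 2·83.6242 = 256.0619

L=256.062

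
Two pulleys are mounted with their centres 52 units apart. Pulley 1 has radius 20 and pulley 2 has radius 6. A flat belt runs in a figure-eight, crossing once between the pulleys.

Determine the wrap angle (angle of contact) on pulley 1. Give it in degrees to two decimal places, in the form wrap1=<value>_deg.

wrap1=240.00_deg

crossed belt: β = asin((r1+r2)/C) = asin(26/52) = 30.0000°
wrap1 = wrap2 = π + 2β = 240.0000°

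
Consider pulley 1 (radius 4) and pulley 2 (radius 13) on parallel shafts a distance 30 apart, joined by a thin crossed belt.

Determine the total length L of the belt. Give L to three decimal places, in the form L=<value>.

L=123.327

crossed belt: β = asin((r1+r2)/C) = asin(17/30) = 34.5181°
wrap1 = wrap2 = π + 2β = 249.0362°
tangent length = C·cosβ = 24.7184
L = (r1+r2)·wrap + 2·C·cosβ = 17·4.3465 + 2·24.7184 = 123.3274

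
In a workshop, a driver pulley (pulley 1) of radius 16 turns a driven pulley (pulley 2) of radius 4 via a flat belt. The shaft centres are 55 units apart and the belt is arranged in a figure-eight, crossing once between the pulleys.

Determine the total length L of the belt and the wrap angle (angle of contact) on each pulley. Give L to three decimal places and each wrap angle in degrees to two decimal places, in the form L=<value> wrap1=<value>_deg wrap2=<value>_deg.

L=180.188 wrap1=222.65_deg wrap2=222.65_deg

crossed belt: β = asin((r1+r2)/C) = asin(20/55) = 21.3237°
wrap1 = wrap2 = π + 2β = 222.6474°
tangent length = C·cosβ = 51.2348
L = (r1+r2)·wrap + 2·C·cosβ = 20·3.8859 + 2·51.2348 = 180.1881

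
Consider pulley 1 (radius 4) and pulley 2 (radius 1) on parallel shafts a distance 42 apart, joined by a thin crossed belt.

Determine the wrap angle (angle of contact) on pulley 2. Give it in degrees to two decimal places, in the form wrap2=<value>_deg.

wrap2=193.67_deg

crossed belt: β = asin((r1+r2)/C) = asin(5/42) = 6.8371°
wrap1 = wrap2 = π + 2β = 193.6743°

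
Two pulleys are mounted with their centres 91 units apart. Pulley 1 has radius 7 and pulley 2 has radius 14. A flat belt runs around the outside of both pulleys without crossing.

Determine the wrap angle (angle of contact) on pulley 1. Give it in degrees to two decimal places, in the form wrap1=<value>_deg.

open belt: β = asin((r2−r1)/C) = asin(7/91) = 4.4117°
wrap1 = π − 2β = 171.1765°
wrap2 = π + 2β = 188.8235°

wrap1=171.18_deg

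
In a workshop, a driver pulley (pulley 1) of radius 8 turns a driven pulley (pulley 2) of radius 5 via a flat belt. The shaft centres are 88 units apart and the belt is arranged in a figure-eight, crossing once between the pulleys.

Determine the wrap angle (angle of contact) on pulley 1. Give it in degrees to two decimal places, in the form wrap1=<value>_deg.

wrap1=196.99_deg

crossed belt: β = asin((r1+r2)/C) = asin(13/88) = 8.4952°
wrap1 = wrap2 = π + 2β = 196.9905°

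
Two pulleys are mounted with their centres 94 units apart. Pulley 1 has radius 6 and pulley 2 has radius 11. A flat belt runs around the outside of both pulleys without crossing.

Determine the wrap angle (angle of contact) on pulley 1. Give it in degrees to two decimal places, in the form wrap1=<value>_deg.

wrap1=173.90_deg

open belt: β = asin((r2−r1)/C) = asin(5/94) = 3.0491°
wrap1 = π − 2β = 173.9018°
wrap2 = π + 2β = 186.0982°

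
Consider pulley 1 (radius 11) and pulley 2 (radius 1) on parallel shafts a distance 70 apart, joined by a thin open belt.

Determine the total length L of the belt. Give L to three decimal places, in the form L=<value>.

L=179.130

open belt: β = asin((r2−r1)/C) = asin(-10/70) = -8.2132°
wrap1 = π − 2β = 196.4264°
wrap2 = π + 2β = 163.5736°
tangent length = C·cosβ = 69.2820
L = r1·wrap1 + r2·wrap2 + 2·C·cosβ = 11·3.4283 + 1·2.8549 + 2·69.2820 = 179.1301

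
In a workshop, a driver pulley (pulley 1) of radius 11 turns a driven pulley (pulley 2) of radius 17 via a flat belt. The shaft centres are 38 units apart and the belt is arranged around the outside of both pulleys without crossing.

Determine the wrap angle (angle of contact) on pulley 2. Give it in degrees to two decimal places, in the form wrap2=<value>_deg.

open belt: β = asin((r2−r1)/C) = asin(6/38) = 9.0847°
wrap1 = π − 2β = 161.8306°
wrap2 = π + 2β = 198.1694°

wrap2=198.17_deg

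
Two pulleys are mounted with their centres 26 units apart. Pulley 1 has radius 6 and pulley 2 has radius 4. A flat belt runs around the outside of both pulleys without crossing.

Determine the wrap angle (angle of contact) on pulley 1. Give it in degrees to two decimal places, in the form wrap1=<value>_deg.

open belt: β = asin((r2−r1)/C) = asin(-2/26) = -4.4117°
wrap1 = π − 2β = 188.8235°
wrap2 = π + 2β = 171.1765°

wrap1=188.82_deg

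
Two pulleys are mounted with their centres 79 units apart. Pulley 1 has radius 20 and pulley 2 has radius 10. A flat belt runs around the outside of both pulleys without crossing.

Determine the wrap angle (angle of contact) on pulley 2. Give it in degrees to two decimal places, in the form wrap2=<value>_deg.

open belt: β = asin((r2−r1)/C) = asin(-10/79) = -7.2721°
wrap1 = π − 2β = 194.5443°
wrap2 = π + 2β = 165.4557°

wrap2=165.46_deg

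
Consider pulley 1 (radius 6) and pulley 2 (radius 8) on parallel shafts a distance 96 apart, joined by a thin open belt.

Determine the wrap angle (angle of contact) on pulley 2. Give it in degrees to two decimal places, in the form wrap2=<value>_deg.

open belt: β = asin((r2−r1)/C) = asin(2/96) = 1.1937°
wrap1 = π − 2β = 177.6125°
wrap2 = π + 2β = 182.3875°

wrap2=182.39_deg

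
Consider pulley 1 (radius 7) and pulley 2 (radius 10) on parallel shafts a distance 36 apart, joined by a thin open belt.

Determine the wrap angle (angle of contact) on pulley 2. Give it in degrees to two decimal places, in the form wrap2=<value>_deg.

wrap2=189.56_deg

open belt: β = asin((r2−r1)/C) = asin(3/36) = 4.7802°
wrap1 = π − 2β = 170.4396°
wrap2 = π + 2β = 189.5604°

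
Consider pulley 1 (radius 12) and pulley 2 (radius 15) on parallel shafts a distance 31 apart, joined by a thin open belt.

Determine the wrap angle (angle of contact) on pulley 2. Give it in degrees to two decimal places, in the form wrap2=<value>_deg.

wrap2=191.11_deg

open belt: β = asin((r2−r1)/C) = asin(3/31) = 5.5534°
wrap1 = π − 2β = 168.8931°
wrap2 = π + 2β = 191.1069°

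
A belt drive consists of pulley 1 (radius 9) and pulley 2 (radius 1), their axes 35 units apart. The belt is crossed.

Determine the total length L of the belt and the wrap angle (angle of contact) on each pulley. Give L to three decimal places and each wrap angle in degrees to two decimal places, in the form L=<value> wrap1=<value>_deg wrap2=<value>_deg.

crossed belt: β = asin((r1+r2)/C) = asin(10/35) = 16.6015°
wrap1 = wrap2 = π + 2β = 213.2031°
tangent length = C·cosβ = 33.5410
L = (r1+r2)·wrap + 2·C·cosβ = 10·3.7211 + 2·33.5410 = 104.2930

L=104.293 wrap1=213.20_deg wrap2=213.20_deg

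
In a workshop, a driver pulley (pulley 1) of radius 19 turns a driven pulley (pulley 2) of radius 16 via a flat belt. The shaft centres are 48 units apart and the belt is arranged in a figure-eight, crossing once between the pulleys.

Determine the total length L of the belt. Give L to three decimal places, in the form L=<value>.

crossed belt: β = asin((r1+r2)/C) = asin(35/48) = 46.8166°
wrap1 = wrap2 = π + 2β = 273.6332°
tangent length = C·cosβ = 32.8481
L = (r1+r2)·wrap + 2·C·cosβ = 35·4.7758 + 2·32.8481 = 232.8493

L=232.849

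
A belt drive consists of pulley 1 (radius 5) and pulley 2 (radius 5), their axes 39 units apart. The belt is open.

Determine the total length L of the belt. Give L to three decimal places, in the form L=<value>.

L=109.416

open belt: β = asin((r2−r1)/C) = asin(0/39) = 0.0000°
wrap1 = π − 2β = 180.0000°
wrap2 = π + 2β = 180.0000°
tangent length = C·cosβ = 39.0000
L = r1·wrap1 + r2·wrap2 + 2·C·cosβ = 5·3.1416 + 5·3.1416 + 2·39.0000 = 109.4159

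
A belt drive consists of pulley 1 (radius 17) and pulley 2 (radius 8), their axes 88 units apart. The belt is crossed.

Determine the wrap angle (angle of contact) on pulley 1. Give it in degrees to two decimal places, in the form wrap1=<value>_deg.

wrap1=213.01_deg

crossed belt: β = asin((r1+r2)/C) = asin(25/88) = 16.5045°
wrap1 = wrap2 = π + 2β = 213.0090°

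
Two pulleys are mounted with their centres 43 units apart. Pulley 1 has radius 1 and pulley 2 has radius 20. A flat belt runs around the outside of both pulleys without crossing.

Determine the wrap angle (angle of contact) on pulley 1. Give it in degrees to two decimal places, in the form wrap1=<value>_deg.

wrap1=127.55_deg

open belt: β = asin((r2−r1)/C) = asin(19/43) = 26.2226°
wrap1 = π − 2β = 127.5547°
wrap2 = π + 2β = 232.4453°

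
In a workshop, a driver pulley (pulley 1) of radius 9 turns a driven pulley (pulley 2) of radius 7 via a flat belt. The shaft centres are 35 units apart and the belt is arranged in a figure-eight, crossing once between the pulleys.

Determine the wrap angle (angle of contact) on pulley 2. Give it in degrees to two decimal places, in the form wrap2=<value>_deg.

wrap2=234.41_deg

crossed belt: β = asin((r1+r2)/C) = asin(16/35) = 27.2029°
wrap1 = wrap2 = π + 2β = 234.4058°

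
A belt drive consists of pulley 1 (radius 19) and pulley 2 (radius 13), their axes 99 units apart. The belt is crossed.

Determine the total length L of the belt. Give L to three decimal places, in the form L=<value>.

L=308.967

crossed belt: β = asin((r1+r2)/C) = asin(32/99) = 18.8585°
wrap1 = wrap2 = π + 2β = 217.7170°
tangent length = C·cosβ = 93.6856
L = (r1+r2)·wrap + 2·C·cosβ = 32·3.7999 + 2·93.6856 = 308.9674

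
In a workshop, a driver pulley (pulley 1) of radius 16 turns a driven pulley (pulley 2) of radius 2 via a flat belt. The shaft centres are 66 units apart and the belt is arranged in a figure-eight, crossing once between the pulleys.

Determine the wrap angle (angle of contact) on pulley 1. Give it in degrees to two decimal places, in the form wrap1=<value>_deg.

crossed belt: β = asin((r1+r2)/C) = asin(18/66) = 15.8266°
wrap1 = wrap2 = π + 2β = 211.6532°

wrap1=211.65_deg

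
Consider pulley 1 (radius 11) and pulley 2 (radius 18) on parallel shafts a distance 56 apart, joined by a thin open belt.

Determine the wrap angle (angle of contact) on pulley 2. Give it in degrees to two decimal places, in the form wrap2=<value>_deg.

wrap2=194.36_deg

open belt: β = asin((r2−r1)/C) = asin(7/56) = 7.1808°
wrap1 = π − 2β = 165.6385°
wrap2 = π + 2β = 194.3615°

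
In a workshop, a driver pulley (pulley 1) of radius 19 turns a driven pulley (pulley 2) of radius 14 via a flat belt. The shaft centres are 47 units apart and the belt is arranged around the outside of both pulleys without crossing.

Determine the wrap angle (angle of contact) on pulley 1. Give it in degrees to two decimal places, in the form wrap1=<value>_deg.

wrap1=192.21_deg

open belt: β = asin((r2−r1)/C) = asin(-5/47) = -6.1069°
wrap1 = π − 2β = 192.2137°
wrap2 = π + 2β = 167.7863°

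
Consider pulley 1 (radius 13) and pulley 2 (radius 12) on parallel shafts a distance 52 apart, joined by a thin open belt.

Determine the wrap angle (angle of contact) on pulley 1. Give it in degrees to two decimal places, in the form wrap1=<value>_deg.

wrap1=182.20_deg

open belt: β = asin((r2−r1)/C) = asin(-1/52) = -1.1019°
wrap1 = π − 2β = 182.2038°
wrap2 = π + 2β = 177.7962°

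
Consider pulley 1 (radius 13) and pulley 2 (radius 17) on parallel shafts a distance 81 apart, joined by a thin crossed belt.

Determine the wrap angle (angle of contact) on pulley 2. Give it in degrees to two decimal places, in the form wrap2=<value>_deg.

crossed belt: β = asin((r1+r2)/C) = asin(30/81) = 21.7385°
wrap1 = wrap2 = π + 2β = 223.4769°

wrap2=223.48_deg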